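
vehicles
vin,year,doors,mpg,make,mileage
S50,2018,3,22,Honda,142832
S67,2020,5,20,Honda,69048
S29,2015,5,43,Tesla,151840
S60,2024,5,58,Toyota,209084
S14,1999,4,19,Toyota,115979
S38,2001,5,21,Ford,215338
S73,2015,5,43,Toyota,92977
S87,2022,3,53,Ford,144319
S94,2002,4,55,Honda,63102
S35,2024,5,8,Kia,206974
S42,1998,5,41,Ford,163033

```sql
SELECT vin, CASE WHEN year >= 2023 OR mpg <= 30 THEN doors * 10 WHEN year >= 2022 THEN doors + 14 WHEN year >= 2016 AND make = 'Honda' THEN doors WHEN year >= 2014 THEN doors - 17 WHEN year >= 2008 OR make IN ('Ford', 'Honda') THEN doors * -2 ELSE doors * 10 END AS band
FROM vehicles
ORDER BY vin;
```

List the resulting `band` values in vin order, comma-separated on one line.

40, -12, 50, 50, -10, 30, 50, 50, -12, 17, -8

vin=S14: year >= 2023 OR mpg <= 30 → 40
vin=S29: year >= 2014 → -12
vin=S35: year >= 2023 OR mpg <= 30 → 50
vin=S38: year >= 2023 OR mpg <= 30 → 50
vin=S42: year >= 2008 OR make IN ('Ford', 'Honda') → -10
vin=S50: year >= 2023 OR mpg <= 30 → 30
vin=S60: year >= 2023 OR mpg <= 30 → 50
vin=S67: year >= 2023 OR mpg <= 30 → 50
vin=S73: year >= 2014 → -12
vin=S87: year >= 2022 → 17
vin=S94: year >= 2008 OR make IN ('Ford', 'Honda') → -8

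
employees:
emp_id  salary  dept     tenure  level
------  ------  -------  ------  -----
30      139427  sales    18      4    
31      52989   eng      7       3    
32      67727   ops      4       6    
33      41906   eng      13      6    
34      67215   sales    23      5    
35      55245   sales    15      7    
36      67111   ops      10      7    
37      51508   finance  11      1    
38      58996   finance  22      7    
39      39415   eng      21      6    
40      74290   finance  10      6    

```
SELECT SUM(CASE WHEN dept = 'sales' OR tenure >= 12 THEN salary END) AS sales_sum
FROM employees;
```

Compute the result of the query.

402204

emp_id=30: ✓ → 139427
emp_id=31: ✗
emp_id=32: ✗
emp_id=33: ✓ → 41906
emp_id=34: ✓ → 67215
emp_id=35: ✓ → 55245
emp_id=36: ✗
emp_id=37: ✗
emp_id=38: ✓ → 58996
emp_id=39: ✓ → 39415
emp_id=40: ✗
sales_sum = 139427 + 41906 + 67215 + 55245 + 58996 + 39415 = 402204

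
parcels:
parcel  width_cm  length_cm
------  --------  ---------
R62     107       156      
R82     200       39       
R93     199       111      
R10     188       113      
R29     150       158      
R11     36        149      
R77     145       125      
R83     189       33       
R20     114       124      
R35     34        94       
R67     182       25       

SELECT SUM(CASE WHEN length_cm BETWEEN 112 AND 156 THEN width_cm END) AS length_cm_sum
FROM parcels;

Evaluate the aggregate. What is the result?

590

parcel=R62: ✓ → 107
parcel=R82: ✗
parcel=R93: ✗
parcel=R10: ✓ → 188
parcel=R29: ✗
parcel=R11: ✓ → 36
parcel=R77: ✓ → 145
parcel=R83: ✗
parcel=R20: ✓ → 114
parcel=R35: ✗
parcel=R67: ✗
length_cm_sum = 107 + 188 + 36 + 145 + 114 = 590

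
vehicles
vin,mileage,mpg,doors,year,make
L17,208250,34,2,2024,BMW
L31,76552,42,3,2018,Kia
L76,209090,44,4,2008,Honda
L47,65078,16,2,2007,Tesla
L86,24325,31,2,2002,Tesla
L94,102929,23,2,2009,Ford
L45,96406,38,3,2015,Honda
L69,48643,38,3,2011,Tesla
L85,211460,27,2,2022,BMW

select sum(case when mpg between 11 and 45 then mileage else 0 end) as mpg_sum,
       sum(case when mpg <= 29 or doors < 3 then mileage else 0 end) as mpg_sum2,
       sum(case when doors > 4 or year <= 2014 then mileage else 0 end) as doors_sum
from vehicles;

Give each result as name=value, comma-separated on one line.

mpg_sum=1042733, mpg_sum2=612042, doors_sum=450065

[mpg_sum: mpg between 11 and 45]
vin=L17: ✓ → 208250
vin=L31: ✓ → 76552
vin=L76: ✓ → 209090
vin=L47: ✓ → 65078
vin=L86: ✓ → 24325
vin=L94: ✓ → 102929
vin=L45: ✓ → 96406
vin=L69: ✓ → 48643
vin=L85: ✓ → 211460
mpg_sum = 208250 + 76552 + 209090 + 65078 + 24325 + 102929 + 96406 + 48643 + 211460 = 1042733
—
[mpg_sum2: mpg <= 29 or doors < 3]
vin=L17: ✓ → 208250
vin=L31: ✗
vin=L76: ✗
vin=L47: ✓ → 65078
vin=L86: ✓ → 24325
vin=L94: ✓ → 102929
vin=L45: ✗
vin=L69: ✗
vin=L85: ✓ → 211460
mpg_sum2 = 208250 + 65078 + 24325 + 102929 + 211460 = 612042
—
[doors_sum: doors > 4 or year <= 2014]
vin=L17: ✗
vin=L31: ✗
vin=L76: ✓ → 209090
vin=L47: ✓ → 65078
vin=L86: ✓ → 24325
vin=L94: ✓ → 102929
vin=L45: ✗
vin=L69: ✓ → 48643
vin=L85: ✗
doors_sum = 209090 + 65078 + 24325 + 102929 + 48643 = 450065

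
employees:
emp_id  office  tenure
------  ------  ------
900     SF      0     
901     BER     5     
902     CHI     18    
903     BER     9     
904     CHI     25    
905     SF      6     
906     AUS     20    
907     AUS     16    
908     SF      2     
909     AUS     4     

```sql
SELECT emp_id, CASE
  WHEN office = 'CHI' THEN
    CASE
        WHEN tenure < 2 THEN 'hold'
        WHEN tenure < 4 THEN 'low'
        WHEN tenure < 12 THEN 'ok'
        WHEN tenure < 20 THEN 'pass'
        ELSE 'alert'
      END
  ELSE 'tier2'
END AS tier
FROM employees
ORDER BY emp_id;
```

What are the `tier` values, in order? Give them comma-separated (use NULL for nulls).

tier2, tier2, pass, tier2, alert, tier2, tier2, tier2, tier2, tier2

emp_id=900: office='SF' → outer ELSE → tier2
emp_id=901: office='BER' → outer ELSE → tier2
emp_id=902: office='CHI' → inner[tenure < 20] → pass
emp_id=903: office='BER' → outer ELSE → tier2
emp_id=904: office='CHI' → inner[ELSE] → alert
emp_id=905: office='SF' → outer ELSE → tier2
emp_id=906: office='AUS' → outer ELSE → tier2
emp_id=907: office='AUS' → outer ELSE → tier2
emp_id=908: office='SF' → outer ELSE → tier2
emp_id=909: office='AUS' → outer ELSE → tier2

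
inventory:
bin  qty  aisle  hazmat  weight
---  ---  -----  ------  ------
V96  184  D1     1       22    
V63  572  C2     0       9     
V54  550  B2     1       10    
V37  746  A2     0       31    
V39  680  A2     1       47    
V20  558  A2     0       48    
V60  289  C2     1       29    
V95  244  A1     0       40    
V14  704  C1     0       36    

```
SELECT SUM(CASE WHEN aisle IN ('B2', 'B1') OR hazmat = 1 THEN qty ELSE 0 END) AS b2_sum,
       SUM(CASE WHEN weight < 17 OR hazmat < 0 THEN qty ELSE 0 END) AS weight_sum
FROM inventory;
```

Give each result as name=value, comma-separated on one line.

b2_sum=1703, weight_sum=1122

[b2_sum: aisle IN ('B2', 'B1') OR hazmat = 1]
bin=V96: ✓ → 184
bin=V63: ✗
bin=V54: ✓ → 550
bin=V37: ✗
bin=V39: ✓ → 680
bin=V20: ✗
bin=V60: ✓ → 289
bin=V95: ✗
bin=V14: ✗
b2_sum = 184 + 550 + 680 + 289 = 1703
—
[weight_sum: weight < 17 OR hazmat < 0]
bin=V96: ✗
bin=V63: ✓ → 572
bin=V54: ✓ → 550
bin=V37: ✗
bin=V39: ✗
bin=V20: ✗
bin=V60: ✗
bin=V95: ✗
bin=V14: ✗
weight_sum = 572 + 550 = 1122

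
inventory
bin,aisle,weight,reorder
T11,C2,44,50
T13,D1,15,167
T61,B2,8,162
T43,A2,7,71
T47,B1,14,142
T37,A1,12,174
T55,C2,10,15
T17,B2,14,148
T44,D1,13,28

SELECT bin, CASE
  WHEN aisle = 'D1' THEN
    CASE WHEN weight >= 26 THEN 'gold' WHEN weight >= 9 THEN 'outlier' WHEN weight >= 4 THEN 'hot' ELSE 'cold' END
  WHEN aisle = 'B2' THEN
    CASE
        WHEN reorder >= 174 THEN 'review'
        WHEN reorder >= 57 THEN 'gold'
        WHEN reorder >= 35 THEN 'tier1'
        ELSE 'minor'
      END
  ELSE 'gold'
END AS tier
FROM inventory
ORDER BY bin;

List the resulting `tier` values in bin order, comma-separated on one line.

gold, outlier, gold, gold, gold, outlier, gold, gold, gold

bin=T11: aisle='C2' → outer ELSE → gold
bin=T13: aisle='D1' → inner[weight >= 9] → outlier
bin=T17: aisle='B2' → inner[reorder >= 57] → gold
bin=T37: aisle='A1' → outer ELSE → gold
bin=T43: aisle='A2' → outer ELSE → gold
bin=T44: aisle='D1' → inner[weight >= 9] → outlier
bin=T47: aisle='B1' → outer ELSE → gold
bin=T55: aisle='C2' → outer ELSE → gold
bin=T61: aisle='B2' → inner[reorder >= 57] → gold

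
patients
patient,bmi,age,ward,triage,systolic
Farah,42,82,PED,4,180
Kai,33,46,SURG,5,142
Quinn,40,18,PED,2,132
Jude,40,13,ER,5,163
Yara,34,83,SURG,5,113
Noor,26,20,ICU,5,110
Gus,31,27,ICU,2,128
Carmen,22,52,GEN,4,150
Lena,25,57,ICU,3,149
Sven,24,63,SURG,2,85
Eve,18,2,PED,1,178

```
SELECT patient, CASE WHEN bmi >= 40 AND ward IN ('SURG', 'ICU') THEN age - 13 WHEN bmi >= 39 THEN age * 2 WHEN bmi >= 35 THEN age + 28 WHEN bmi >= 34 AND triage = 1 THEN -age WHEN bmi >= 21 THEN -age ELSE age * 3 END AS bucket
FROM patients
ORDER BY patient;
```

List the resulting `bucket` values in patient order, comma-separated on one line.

-52, 6, 164, -27, 26, -46, -57, -20, 36, -63, -83

patient=Carmen: bmi >= 21 → -52
patient=Eve: ELSE → 6
patient=Farah: bmi >= 39 → 164
patient=Gus: bmi >= 21 → -27
patient=Jude: bmi >= 39 → 26
patient=Kai: bmi >= 21 → -46
patient=Lena: bmi >= 21 → -57
patient=Noor: bmi >= 21 → -20
patient=Quinn: bmi >= 39 → 36
patient=Sven: bmi >= 21 → -63
patient=Yara: bmi >= 21 → -83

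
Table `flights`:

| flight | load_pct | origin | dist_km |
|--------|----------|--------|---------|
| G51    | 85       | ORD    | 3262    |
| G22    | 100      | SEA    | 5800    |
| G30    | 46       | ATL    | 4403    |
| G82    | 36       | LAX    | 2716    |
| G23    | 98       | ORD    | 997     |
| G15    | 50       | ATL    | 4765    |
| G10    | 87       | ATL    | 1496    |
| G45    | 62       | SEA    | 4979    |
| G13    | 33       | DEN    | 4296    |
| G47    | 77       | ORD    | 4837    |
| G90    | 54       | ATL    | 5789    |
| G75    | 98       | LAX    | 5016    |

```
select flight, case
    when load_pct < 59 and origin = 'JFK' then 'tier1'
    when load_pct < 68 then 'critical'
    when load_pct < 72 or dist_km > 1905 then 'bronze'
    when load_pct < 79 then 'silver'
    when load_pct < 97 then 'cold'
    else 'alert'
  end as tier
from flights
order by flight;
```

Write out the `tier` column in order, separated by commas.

cold, critical, critical, bronze, alert, critical, critical, bronze, bronze, bronze, critical, critical

flight=G10: load_pct < 97 → cold
flight=G13: load_pct < 68 → critical
flight=G15: load_pct < 68 → critical
flight=G22: load_pct < 72 or dist_km > 1905 → bronze
flight=G23: ELSE → alert
flight=G30: load_pct < 68 → critical
flight=G45: load_pct < 68 → critical
flight=G47: load_pct < 72 or dist_km > 1905 → bronze
flight=G51: load_pct < 72 or dist_km > 1905 → bronze
flight=G75: load_pct < 72 or dist_km > 1905 → bronze
flight=G82: load_pct < 68 → critical
flight=G90: load_pct < 68 → critical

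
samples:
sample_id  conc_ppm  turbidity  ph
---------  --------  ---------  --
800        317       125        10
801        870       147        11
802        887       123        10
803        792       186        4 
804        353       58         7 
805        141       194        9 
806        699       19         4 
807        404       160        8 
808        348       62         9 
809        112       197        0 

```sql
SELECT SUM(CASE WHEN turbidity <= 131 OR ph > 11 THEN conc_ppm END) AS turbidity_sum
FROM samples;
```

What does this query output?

sample_id=800: ✓ → 317
sample_id=801: ✗
sample_id=802: ✓ → 887
sample_id=803: ✗
sample_id=804: ✓ → 353
sample_id=805: ✗
sample_id=806: ✓ → 699
sample_id=807: ✗
sample_id=808: ✓ → 348
sample_id=809: ✗
turbidity_sum = 317 + 887 + 353 + 699 + 348 = 2604

2604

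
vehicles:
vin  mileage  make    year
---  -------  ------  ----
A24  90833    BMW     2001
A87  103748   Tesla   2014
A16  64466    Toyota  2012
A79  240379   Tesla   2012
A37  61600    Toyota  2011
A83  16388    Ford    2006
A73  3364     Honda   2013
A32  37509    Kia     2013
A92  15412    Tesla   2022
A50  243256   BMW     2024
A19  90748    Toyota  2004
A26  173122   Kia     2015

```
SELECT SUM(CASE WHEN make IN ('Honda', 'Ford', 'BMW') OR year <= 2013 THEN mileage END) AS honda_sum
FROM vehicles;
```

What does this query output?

848543

vin=A24: ✓ → 90833
vin=A87: ✗
vin=A16: ✓ → 64466
vin=A79: ✓ → 240379
vin=A37: ✓ → 61600
vin=A83: ✓ → 16388
vin=A73: ✓ → 3364
vin=A32: ✓ → 37509
vin=A92: ✗
vin=A50: ✓ → 243256
vin=A19: ✓ → 90748
vin=A26: ✗
honda_sum = 90833 + 64466 + 240379 + 61600 + 16388 + 3364 + 37509 + 243256 + 90748 = 848543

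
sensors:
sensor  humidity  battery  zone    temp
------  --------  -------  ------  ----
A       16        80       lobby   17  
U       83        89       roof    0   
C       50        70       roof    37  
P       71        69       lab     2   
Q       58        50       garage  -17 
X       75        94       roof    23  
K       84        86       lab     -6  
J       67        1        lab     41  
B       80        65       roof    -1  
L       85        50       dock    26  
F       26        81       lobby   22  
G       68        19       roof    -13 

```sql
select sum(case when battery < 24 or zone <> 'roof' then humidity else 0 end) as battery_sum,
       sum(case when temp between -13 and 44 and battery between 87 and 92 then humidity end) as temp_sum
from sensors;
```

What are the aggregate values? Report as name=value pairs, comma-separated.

[battery_sum: battery < 24 or zone <> 'roof']
sensor=A: ✓ → 16
sensor=U: ✗
sensor=C: ✗
sensor=P: ✓ → 71
sensor=Q: ✓ → 58
sensor=X: ✗
sensor=K: ✓ → 84
sensor=J: ✓ → 67
sensor=B: ✗
sensor=L: ✓ → 85
sensor=F: ✓ → 26
sensor=G: ✓ → 68
battery_sum = 16 + 71 + 58 + 84 + 67 + 85 + 26 + 68 = 475
—
[temp_sum: temp between -13 and 44 and battery between 87 and 92]
sensor=A: ✗
sensor=U: ✓ → 83
sensor=C: ✗
sensor=P: ✗
sensor=Q: ✗
sensor=X: ✗
sensor=K: ✗
sensor=J: ✗
sensor=B: ✗
sensor=L: ✗
sensor=F: ✗
sensor=G: ✗
temp_sum = 83

battery_sum=475, temp_sum=83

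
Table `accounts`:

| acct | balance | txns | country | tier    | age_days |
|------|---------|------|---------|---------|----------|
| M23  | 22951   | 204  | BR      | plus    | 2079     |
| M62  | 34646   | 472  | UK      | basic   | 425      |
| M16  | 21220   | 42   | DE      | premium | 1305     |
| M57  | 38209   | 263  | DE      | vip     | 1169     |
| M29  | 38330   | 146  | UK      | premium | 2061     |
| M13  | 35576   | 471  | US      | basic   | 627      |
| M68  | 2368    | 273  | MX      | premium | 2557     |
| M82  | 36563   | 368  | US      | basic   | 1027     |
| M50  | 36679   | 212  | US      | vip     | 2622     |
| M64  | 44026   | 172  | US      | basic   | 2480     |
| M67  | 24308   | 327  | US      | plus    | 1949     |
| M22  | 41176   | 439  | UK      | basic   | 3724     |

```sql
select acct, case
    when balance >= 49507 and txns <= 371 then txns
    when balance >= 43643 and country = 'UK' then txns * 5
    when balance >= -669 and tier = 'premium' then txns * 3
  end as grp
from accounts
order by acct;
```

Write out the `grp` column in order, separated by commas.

acct=M13: (no match → NULL) → NULL
acct=M16: balance >= -669 and tier = 'premium' → 126
acct=M22: (no match → NULL) → NULL
acct=M23: (no match → NULL) → NULL
acct=M29: balance >= -669 and tier = 'premium' → 438
acct=M50: (no match → NULL) → NULL
acct=M57: (no match → NULL) → NULL
acct=M62: (no match → NULL) → NULL
acct=M64: (no match → NULL) → NULL
acct=M67: (no match → NULL) → NULL
acct=M68: balance >= -669 and tier = 'premium' → 819
acct=M82: (no match → NULL) → NULL

NULL, 126, NULL, NULL, 438, NULL, NULL, NULL, NULL, NULL, 819, NULL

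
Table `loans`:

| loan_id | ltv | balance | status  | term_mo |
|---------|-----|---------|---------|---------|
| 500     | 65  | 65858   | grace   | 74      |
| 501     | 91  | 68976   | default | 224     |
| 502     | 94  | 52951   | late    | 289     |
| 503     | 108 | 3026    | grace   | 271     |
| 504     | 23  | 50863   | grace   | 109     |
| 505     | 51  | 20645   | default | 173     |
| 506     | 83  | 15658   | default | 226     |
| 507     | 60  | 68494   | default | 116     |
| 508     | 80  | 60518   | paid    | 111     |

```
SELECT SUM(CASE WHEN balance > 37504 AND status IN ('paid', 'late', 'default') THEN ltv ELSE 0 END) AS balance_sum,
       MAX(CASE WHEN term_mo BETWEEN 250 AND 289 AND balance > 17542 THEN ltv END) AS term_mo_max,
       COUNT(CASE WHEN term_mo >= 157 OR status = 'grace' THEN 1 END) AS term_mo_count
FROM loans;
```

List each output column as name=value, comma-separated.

balance_sum=325, term_mo_max=94, term_mo_count=7

[balance_sum: balance > 37504 AND status IN ('paid', 'late', 'default')]
loan_id=500: ✗
loan_id=501: ✓ → 91
loan_id=502: ✓ → 94
loan_id=503: ✗
loan_id=504: ✗
loan_id=505: ✗
loan_id=506: ✗
loan_id=507: ✓ → 60
loan_id=508: ✓ → 80
balance_sum = 91 + 94 + 60 + 80 = 325
—
[term_mo_max: term_mo BETWEEN 250 AND 289 AND balance > 17542]
loan_id=500: ✗
loan_id=501: ✗
loan_id=502: ✓ → 94
loan_id=503: ✗
loan_id=504: ✗
loan_id=505: ✗
loan_id=506: ✗
loan_id=507: ✗
loan_id=508: ✗
term_mo_max = MAX(94) = 94
—
[term_mo_count: term_mo >= 157 OR status = 'grace']
loan_id=500: ✓ → 1
loan_id=501: ✓ → 1
loan_id=502: ✓ → 1
loan_id=503: ✓ → 1
loan_id=504: ✓ → 1
loan_id=505: ✓ → 1
loan_id=506: ✓ → 1
loan_id=507: ✗
loan_id=508: ✗
term_mo_count = COUNT(1, 1, 1, 1, 1, 1, 1) = 7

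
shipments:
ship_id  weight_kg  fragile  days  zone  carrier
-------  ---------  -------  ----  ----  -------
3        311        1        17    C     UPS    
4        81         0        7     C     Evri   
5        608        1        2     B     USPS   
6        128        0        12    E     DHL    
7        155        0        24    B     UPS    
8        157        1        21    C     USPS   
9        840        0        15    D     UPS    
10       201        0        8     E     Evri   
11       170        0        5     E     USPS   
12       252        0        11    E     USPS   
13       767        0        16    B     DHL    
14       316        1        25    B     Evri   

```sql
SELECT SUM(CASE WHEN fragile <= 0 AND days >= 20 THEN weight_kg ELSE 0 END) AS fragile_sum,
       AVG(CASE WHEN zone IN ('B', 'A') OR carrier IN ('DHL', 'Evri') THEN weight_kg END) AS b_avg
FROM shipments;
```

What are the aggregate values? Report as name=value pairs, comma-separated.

fragile_sum=155, b_avg=322.2857142857

[fragile_sum: fragile <= 0 AND days >= 20]
ship_id=3: ✗
ship_id=4: ✗
ship_id=5: ✗
ship_id=6: ✗
ship_id=7: ✓ → 155
ship_id=8: ✗
ship_id=9: ✗
ship_id=10: ✗
ship_id=11: ✗
ship_id=12: ✗
ship_id=13: ✗
ship_id=14: ✗
fragile_sum = 155
—
[b_avg: zone IN ('B', 'A') OR carrier IN ('DHL', 'Evri')]
ship_id=3: ✗
ship_id=4: ✓ → 81
ship_id=5: ✓ → 608
ship_id=6: ✓ → 128
ship_id=7: ✓ → 155
ship_id=8: ✗
ship_id=9: ✗
ship_id=10: ✓ → 201
ship_id=11: ✗
ship_id=12: ✗
ship_id=13: ✓ → 767
ship_id=14: ✓ → 316
b_avg = (81 + 608 + 128 + 155 + 201 + 767 + 316) / 7 = 322.2857142857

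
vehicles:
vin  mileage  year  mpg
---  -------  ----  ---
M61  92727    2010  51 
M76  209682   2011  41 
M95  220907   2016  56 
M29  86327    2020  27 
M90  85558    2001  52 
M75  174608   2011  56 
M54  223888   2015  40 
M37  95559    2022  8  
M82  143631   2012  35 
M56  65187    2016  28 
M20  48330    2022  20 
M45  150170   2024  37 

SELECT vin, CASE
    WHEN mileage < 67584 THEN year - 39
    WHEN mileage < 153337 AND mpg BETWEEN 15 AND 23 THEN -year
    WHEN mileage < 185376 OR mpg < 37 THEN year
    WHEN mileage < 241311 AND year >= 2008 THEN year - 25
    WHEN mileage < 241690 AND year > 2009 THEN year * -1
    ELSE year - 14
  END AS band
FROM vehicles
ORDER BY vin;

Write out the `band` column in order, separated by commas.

vin=M20: mileage < 67584 → 1983
vin=M29: mileage < 185376 OR mpg < 37 → 2020
vin=M37: mileage < 185376 OR mpg < 37 → 2022
vin=M45: mileage < 185376 OR mpg < 37 → 2024
vin=M54: mileage < 241311 AND year >= 2008 → 1990
vin=M56: mileage < 67584 → 1977
vin=M61: mileage < 185376 OR mpg < 37 → 2010
vin=M75: mileage < 185376 OR mpg < 37 → 2011
vin=M76: mileage < 241311 AND year >= 2008 → 1986
vin=M82: mileage < 185376 OR mpg < 37 → 2012
vin=M90: mileage < 185376 OR mpg < 37 → 2001
vin=M95: mileage < 241311 AND year >= 2008 → 1991

1983, 2020, 2022, 2024, 1990, 1977, 2010, 2011, 1986, 2012, 2001, 1991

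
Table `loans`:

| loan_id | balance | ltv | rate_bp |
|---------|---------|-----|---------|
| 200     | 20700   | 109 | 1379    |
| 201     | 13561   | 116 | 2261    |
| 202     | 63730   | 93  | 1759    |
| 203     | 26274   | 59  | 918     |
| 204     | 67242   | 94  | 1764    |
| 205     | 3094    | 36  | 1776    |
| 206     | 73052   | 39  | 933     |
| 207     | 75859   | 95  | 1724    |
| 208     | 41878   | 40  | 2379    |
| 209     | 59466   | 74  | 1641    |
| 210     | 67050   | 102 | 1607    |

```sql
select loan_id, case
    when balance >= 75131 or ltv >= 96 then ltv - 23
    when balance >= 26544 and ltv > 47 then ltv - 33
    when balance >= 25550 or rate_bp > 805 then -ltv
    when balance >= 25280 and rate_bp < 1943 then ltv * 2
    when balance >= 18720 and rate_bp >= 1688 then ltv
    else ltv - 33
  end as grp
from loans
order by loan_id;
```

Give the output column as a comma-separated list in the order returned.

86, 93, 60, -59, 61, -36, -39, 72, -40, 41, 79

loan_id=200: balance >= 75131 or ltv >= 96 → 86
loan_id=201: balance >= 75131 or ltv >= 96 → 93
loan_id=202: balance >= 26544 and ltv > 47 → 60
loan_id=203: balance >= 25550 or rate_bp > 805 → -59
loan_id=204: balance >= 26544 and ltv > 47 → 61
loan_id=205: balance >= 25550 or rate_bp > 805 → -36
loan_id=206: balance >= 25550 or rate_bp > 805 → -39
loan_id=207: balance >= 75131 or ltv >= 96 → 72
loan_id=208: balance >= 25550 or rate_bp > 805 → -40
loan_id=209: balance >= 26544 and ltv > 47 → 41
loan_id=210: balance >= 75131 or ltv >= 96 → 79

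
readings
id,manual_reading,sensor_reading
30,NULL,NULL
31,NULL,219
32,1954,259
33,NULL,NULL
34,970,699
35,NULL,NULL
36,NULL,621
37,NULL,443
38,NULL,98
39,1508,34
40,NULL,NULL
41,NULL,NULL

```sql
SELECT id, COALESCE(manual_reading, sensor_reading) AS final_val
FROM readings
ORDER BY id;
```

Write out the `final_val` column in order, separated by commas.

NULL, 219, 1954, NULL, 970, NULL, 621, 443, 98, 1508, NULL, NULL

id=30: manual_reading=NULL, sensor_reading=NULL (all NULL) → NULL
id=31: manual_reading=NULL, sensor_reading=219 → 219
id=32: manual_reading=1954 → 1954
id=33: manual_reading=NULL, sensor_reading=NULL (all NULL) → NULL
id=34: manual_reading=970 → 970
id=35: manual_reading=NULL, sensor_reading=NULL (all NULL) → NULL
id=36: manual_reading=NULL, sensor_reading=621 → 621
id=37: manual_reading=NULL, sensor_reading=443 → 443
id=38: manual_reading=NULL, sensor_reading=98 → 98
id=39: manual_reading=1508 → 1508
id=40: manual_reading=NULL, sensor_reading=NULL (all NULL) → NULL
id=41: manual_reading=NULL, sensor_reading=NULL (all NULL) → NULL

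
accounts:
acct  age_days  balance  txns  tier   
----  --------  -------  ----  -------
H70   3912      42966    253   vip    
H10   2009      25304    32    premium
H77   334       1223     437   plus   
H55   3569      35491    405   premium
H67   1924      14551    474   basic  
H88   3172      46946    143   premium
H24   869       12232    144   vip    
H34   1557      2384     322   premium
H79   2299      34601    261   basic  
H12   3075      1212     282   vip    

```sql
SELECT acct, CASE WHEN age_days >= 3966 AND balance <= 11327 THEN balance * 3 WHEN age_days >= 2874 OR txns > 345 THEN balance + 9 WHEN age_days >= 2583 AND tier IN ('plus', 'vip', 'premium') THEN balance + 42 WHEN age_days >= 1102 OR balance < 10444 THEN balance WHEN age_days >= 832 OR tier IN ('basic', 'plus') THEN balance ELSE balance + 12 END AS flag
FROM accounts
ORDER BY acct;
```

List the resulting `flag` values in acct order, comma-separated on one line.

25304, 1221, 12232, 2384, 35500, 14560, 42975, 1232, 34601, 46955

acct=H10: age_days >= 1102 OR balance < 10444 → 25304
acct=H12: age_days >= 2874 OR txns > 345 → 1221
acct=H24: age_days >= 832 OR tier IN ('basic', 'plus') → 12232
acct=H34: age_days >= 1102 OR balance < 10444 → 2384
acct=H55: age_days >= 2874 OR txns > 345 → 35500
acct=H67: age_days >= 2874 OR txns > 345 → 14560
acct=H70: age_days >= 2874 OR txns > 345 → 42975
acct=H77: age_days >= 2874 OR txns > 345 → 1232
acct=H79: age_days >= 1102 OR balance < 10444 → 34601
acct=H88: age_days >= 2874 OR txns > 345 → 46955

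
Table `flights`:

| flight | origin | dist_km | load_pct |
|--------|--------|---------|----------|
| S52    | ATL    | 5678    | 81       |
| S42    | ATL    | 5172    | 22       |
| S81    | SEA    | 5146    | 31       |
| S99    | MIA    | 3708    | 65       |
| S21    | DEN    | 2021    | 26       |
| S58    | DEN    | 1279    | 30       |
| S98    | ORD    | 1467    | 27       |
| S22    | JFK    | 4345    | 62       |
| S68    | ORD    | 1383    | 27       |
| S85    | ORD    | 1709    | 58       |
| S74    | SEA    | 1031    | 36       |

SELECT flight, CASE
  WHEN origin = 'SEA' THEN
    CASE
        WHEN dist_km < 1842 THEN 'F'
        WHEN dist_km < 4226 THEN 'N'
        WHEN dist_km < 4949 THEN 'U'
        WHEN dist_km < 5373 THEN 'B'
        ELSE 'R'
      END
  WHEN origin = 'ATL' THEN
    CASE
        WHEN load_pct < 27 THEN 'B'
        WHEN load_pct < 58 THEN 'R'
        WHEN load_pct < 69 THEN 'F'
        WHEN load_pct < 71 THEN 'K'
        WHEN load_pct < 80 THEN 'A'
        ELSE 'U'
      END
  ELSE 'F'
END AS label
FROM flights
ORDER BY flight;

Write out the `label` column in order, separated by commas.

flight=S21: origin='DEN' → outer ELSE → F
flight=S22: origin='JFK' → outer ELSE → F
flight=S42: origin='ATL' → inner[load_pct < 27] → B
flight=S52: origin='ATL' → inner[ELSE] → U
flight=S58: origin='DEN' → outer ELSE → F
flight=S68: origin='ORD' → outer ELSE → F
flight=S74: origin='SEA' → inner[dist_km < 1842] → F
flight=S81: origin='SEA' → inner[dist_km < 5373] → B
flight=S85: origin='ORD' → outer ELSE → F
flight=S98: origin='ORD' → outer ELSE → F
flight=S99: origin='MIA' → outer ELSE → F

F, F, B, U, F, F, F, B, F, F, F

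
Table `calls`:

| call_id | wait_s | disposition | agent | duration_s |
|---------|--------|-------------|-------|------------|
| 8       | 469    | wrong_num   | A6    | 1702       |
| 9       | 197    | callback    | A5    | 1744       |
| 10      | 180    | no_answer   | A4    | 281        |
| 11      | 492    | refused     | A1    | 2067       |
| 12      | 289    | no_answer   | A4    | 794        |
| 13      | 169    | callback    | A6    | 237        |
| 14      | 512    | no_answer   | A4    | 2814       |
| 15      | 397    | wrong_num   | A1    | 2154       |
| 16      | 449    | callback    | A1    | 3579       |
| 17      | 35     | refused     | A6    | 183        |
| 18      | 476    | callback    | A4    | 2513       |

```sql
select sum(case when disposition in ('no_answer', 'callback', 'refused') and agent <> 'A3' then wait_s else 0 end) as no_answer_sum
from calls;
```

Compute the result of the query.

2799

call_id=8: ✗
call_id=9: ✓ → 197
call_id=10: ✓ → 180
call_id=11: ✓ → 492
call_id=12: ✓ → 289
call_id=13: ✓ → 169
call_id=14: ✓ → 512
call_id=15: ✗
call_id=16: ✓ → 449
call_id=17: ✓ → 35
call_id=18: ✓ → 476
no_answer_sum = 197 + 180 + 492 + 289 + 169 + 512 + 449 + 35 + 476 = 2799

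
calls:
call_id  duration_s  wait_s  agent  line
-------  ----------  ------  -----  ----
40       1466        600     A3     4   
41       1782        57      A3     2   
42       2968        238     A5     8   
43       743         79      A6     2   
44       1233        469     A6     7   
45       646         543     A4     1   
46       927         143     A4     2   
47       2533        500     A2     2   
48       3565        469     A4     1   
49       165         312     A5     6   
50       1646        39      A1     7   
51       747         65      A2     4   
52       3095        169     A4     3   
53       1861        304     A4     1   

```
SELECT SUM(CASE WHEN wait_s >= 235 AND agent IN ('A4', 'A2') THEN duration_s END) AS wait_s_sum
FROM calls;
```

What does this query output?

call_id=40: ✗
call_id=41: ✗
call_id=42: ✗
call_id=43: ✗
call_id=44: ✗
call_id=45: ✓ → 646
call_id=46: ✗
call_id=47: ✓ → 2533
call_id=48: ✓ → 3565
call_id=49: ✗
call_id=50: ✗
call_id=51: ✗
call_id=52: ✗
call_id=53: ✓ → 1861
wait_s_sum = 646 + 2533 + 3565 + 1861 = 8605

8605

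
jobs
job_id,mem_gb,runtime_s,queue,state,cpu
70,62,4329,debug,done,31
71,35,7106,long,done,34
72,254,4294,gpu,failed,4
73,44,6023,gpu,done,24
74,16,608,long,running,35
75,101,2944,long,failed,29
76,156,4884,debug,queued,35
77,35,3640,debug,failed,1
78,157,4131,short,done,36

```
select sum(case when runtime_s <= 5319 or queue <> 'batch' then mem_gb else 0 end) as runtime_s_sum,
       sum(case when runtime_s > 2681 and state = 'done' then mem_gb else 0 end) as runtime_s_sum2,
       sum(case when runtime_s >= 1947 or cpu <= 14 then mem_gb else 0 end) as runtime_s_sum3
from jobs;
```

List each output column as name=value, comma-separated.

[runtime_s_sum: runtime_s <= 5319 or queue <> 'batch']
job_id=70: ✓ → 62
job_id=71: ✓ → 35
job_id=72: ✓ → 254
job_id=73: ✓ → 44
job_id=74: ✓ → 16
job_id=75: ✓ → 101
job_id=76: ✓ → 156
job_id=77: ✓ → 35
job_id=78: ✓ → 157
runtime_s_sum = 62 + 35 + 254 + 44 + 16 + 101 + 156 + 35 + 157 = 860
—
[runtime_s_sum2: runtime_s > 2681 and state = 'done']
job_id=70: ✓ → 62
job_id=71: ✓ → 35
job_id=72: ✗
job_id=73: ✓ → 44
job_id=74: ✗
job_id=75: ✗
job_id=76: ✗
job_id=77: ✗
job_id=78: ✓ → 157
runtime_s_sum2 = 62 + 35 + 44 + 157 = 298
—
[runtime_s_sum3: runtime_s >= 1947 or cpu <= 14]
job_id=70: ✓ → 62
job_id=71: ✓ → 35
job_id=72: ✓ → 254
job_id=73: ✓ → 44
job_id=74: ✗
job_id=75: ✓ → 101
job_id=76: ✓ → 156
job_id=77: ✓ → 35
job_id=78: ✓ → 157
runtime_s_sum3 = 62 + 35 + 254 + 44 + 101 + 156 + 35 + 157 = 844

runtime_s_sum=860, runtime_s_sum2=298, runtime_s_sum3=844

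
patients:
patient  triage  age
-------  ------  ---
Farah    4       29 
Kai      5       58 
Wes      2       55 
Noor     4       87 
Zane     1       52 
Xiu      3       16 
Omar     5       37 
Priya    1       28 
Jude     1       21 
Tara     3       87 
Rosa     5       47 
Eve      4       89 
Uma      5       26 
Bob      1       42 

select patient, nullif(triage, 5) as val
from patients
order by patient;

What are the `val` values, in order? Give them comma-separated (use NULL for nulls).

patient=Bob: triage=1 vs 5: differ → 1
patient=Eve: triage=4 vs 5: differ → 4
patient=Farah: triage=4 vs 5: differ → 4
patient=Jude: triage=1 vs 5: differ → 1
patient=Kai: triage=5 vs 5: equal → NULL
patient=Noor: triage=4 vs 5: differ → 4
patient=Omar: triage=5 vs 5: equal → NULL
patient=Priya: triage=1 vs 5: differ → 1
patient=Rosa: triage=5 vs 5: equal → NULL
patient=Tara: triage=3 vs 5: differ → 3
patient=Uma: triage=5 vs 5: equal → NULL
patient=Wes: triage=2 vs 5: differ → 2
patient=Xiu: triage=3 vs 5: differ → 3
patient=Zane: triage=1 vs 5: differ → 1

1, 4, 4, 1, NULL, 4, NULL, 1, NULL, 3, NULL, 2, 3, 1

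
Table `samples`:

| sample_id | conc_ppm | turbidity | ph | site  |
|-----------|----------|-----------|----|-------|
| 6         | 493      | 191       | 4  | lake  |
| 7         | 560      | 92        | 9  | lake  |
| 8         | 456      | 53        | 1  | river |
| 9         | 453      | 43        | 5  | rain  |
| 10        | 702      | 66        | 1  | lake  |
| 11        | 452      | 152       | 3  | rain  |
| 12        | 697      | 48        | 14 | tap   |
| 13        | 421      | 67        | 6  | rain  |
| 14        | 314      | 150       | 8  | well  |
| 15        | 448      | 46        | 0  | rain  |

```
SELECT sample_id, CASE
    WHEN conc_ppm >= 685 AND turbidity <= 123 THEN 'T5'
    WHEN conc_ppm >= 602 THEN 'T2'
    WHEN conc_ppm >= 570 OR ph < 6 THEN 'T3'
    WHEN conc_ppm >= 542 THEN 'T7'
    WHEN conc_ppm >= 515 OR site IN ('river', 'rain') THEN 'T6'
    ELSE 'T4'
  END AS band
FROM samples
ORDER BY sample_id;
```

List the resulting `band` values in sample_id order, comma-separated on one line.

sample_id=6: conc_ppm >= 570 OR ph < 6 → T3
sample_id=7: conc_ppm >= 542 → T7
sample_id=8: conc_ppm >= 570 OR ph < 6 → T3
sample_id=9: conc_ppm >= 570 OR ph < 6 → T3
sample_id=10: conc_ppm >= 685 AND turbidity <= 123 → T5
sample_id=11: conc_ppm >= 570 OR ph < 6 → T3
sample_id=12: conc_ppm >= 685 AND turbidity <= 123 → T5
sample_id=13: conc_ppm >= 515 OR site IN ('river', 'rain') → T6
sample_id=14: ELSE → T4
sample_id=15: conc_ppm >= 570 OR ph < 6 → T3

T3, T7, T3, T3, T5, T3, T5, T6, T4, T3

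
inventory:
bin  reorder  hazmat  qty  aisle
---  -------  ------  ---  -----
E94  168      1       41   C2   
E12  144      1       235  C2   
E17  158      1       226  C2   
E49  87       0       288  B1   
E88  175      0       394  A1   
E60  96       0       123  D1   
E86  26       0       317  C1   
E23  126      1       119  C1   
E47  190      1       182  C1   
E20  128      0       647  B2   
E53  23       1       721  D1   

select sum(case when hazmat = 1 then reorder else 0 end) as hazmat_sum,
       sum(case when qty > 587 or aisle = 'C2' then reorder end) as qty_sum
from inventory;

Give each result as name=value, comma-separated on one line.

hazmat_sum=809, qty_sum=621

[hazmat_sum: hazmat = 1]
bin=E94: ✓ → 168
bin=E12: ✓ → 144
bin=E17: ✓ → 158
bin=E49: ✗
bin=E88: ✗
bin=E60: ✗
bin=E86: ✗
bin=E23: ✓ → 126
bin=E47: ✓ → 190
bin=E20: ✗
bin=E53: ✓ → 23
hazmat_sum = 168 + 144 + 158 + 126 + 190 + 23 = 809
—
[qty_sum: qty > 587 or aisle = 'C2']
bin=E94: ✓ → 168
bin=E12: ✓ → 144
bin=E17: ✓ → 158
bin=E49: ✗
bin=E88: ✗
bin=E60: ✗
bin=E86: ✗
bin=E23: ✗
bin=E47: ✗
bin=E20: ✓ → 128
bin=E53: ✓ → 23
qty_sum = 168 + 144 + 158 + 128 + 23 = 621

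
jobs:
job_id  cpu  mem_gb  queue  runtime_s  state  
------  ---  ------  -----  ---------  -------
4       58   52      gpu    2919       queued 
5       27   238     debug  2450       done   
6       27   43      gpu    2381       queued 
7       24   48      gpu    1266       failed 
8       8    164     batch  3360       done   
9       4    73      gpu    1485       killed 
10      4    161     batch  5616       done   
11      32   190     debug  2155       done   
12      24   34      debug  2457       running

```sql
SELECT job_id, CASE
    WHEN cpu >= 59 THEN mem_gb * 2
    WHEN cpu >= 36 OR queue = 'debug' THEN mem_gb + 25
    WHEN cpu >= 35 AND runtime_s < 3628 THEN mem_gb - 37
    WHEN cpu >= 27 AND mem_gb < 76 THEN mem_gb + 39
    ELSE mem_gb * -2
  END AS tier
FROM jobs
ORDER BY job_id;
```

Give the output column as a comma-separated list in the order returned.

77, 263, 82, -96, -328, -146, -322, 215, 59

job_id=4: cpu >= 36 OR queue = 'debug' → 77
job_id=5: cpu >= 36 OR queue = 'debug' → 263
job_id=6: cpu >= 27 AND mem_gb < 76 → 82
job_id=7: ELSE → -96
job_id=8: ELSE → -328
job_id=9: ELSE → -146
job_id=10: ELSE → -322
job_id=11: cpu >= 36 OR queue = 'debug' → 215
job_id=12: cpu >= 36 OR queue = 'debug' → 59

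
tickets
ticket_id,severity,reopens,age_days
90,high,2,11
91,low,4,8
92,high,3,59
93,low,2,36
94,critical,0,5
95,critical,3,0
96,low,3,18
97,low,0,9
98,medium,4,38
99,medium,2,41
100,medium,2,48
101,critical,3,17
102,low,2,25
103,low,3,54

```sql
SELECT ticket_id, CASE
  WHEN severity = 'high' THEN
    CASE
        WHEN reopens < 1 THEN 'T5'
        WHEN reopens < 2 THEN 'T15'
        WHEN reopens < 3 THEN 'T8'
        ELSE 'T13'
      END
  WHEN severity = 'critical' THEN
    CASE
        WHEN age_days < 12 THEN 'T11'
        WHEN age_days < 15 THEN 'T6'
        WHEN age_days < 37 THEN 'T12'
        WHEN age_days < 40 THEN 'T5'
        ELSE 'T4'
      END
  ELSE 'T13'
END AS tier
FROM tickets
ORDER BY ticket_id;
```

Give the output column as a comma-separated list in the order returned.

T8, T13, T13, T13, T11, T11, T13, T13, T13, T13, T13, T12, T13, T13

ticket_id=90: severity='high' → inner[reopens < 3] → T8
ticket_id=91: severity='low' → outer ELSE → T13
ticket_id=92: severity='high' → inner[ELSE] → T13
ticket_id=93: severity='low' → outer ELSE → T13
ticket_id=94: severity='critical' → inner[age_days < 12] → T11
ticket_id=95: severity='critical' → inner[age_days < 12] → T11
ticket_id=96: severity='low' → outer ELSE → T13
ticket_id=97: severity='low' → outer ELSE → T13
ticket_id=98: severity='medium' → outer ELSE → T13
ticket_id=99: severity='medium' → outer ELSE → T13
ticket_id=100: severity='medium' → outer ELSE → T13
ticket_id=101: severity='critical' → inner[age_days < 37] → T12
ticket_id=102: severity='low' → outer ELSE → T13
ticket_id=103: severity='low' → outer ELSE → T13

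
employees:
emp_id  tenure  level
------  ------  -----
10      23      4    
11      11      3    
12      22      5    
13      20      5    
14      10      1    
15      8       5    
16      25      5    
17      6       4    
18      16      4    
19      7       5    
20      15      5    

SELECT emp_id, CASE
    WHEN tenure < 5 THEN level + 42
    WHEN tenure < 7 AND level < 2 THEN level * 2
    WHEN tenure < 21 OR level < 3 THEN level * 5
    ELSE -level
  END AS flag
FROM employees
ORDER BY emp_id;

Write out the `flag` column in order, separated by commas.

-4, 15, -5, 25, 5, 25, -5, 20, 20, 25, 25

emp_id=10: ELSE → -4
emp_id=11: tenure < 21 OR level < 3 → 15
emp_id=12: ELSE → -5
emp_id=13: tenure < 21 OR level < 3 → 25
emp_id=14: tenure < 21 OR level < 3 → 5
emp_id=15: tenure < 21 OR level < 3 → 25
emp_id=16: ELSE → -5
emp_id=17: tenure < 21 OR level < 3 → 20
emp_id=18: tenure < 21 OR level < 3 → 20
emp_id=19: tenure < 21 OR level < 3 → 25
emp_id=20: tenure < 21 OR level < 3 → 25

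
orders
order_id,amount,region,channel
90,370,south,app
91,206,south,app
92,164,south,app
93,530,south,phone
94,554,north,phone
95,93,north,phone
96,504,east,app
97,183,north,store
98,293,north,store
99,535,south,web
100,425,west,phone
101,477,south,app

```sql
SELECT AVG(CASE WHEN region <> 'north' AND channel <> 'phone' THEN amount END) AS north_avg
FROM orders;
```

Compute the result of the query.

order_id=90: ✓ → 370
order_id=91: ✓ → 206
order_id=92: ✓ → 164
order_id=93: ✗
order_id=94: ✗
order_id=95: ✗
order_id=96: ✓ → 504
order_id=97: ✗
order_id=98: ✗
order_id=99: ✓ → 535
order_id=100: ✗
order_id=101: ✓ → 477
north_avg = (370 + 206 + 164 + 504 + 535 + 477) / 6 = 376

376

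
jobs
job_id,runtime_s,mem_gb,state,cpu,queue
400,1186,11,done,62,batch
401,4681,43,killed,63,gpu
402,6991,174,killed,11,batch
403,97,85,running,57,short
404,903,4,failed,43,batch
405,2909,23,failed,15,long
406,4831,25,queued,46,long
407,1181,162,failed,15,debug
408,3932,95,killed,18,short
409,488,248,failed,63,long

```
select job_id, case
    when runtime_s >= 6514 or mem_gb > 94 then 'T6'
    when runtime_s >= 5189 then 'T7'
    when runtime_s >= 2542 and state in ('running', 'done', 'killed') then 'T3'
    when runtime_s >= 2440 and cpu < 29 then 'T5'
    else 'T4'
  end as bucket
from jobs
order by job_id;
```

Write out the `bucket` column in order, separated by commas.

T4, T3, T6, T4, T4, T5, T4, T6, T6, T6

job_id=400: ELSE → T4
job_id=401: runtime_s >= 2542 and state in ('running', 'done', 'killed') → T3
job_id=402: runtime_s >= 6514 or mem_gb > 94 → T6
job_id=403: ELSE → T4
job_id=404: ELSE → T4
job_id=405: runtime_s >= 2440 and cpu < 29 → T5
job_id=406: ELSE → T4
job_id=407: runtime_s >= 6514 or mem_gb > 94 → T6
job_id=408: runtime_s >= 6514 or mem_gb > 94 → T6
job_id=409: runtime_s >= 6514 or mem_gb > 94 → T6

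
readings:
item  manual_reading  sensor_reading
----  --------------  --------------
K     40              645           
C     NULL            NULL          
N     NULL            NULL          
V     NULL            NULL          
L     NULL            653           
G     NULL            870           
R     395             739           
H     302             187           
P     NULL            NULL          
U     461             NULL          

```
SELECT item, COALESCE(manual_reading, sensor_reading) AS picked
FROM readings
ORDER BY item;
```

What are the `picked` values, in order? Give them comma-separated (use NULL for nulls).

NULL, 870, 302, 40, 653, NULL, NULL, 395, 461, NULL

item=C: manual_reading=NULL, sensor_reading=NULL (all NULL) → NULL
item=G: manual_reading=NULL, sensor_reading=870 → 870
item=H: manual_reading=302 → 302
item=K: manual_reading=40 → 40
item=L: manual_reading=NULL, sensor_reading=653 → 653
item=N: manual_reading=NULL, sensor_reading=NULL (all NULL) → NULL
item=P: manual_reading=NULL, sensor_reading=NULL (all NULL) → NULL
item=R: manual_reading=395 → 395
item=U: manual_reading=461 → 461
item=V: manual_reading=NULL, sensor_reading=NULL (all NULL) → NULL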